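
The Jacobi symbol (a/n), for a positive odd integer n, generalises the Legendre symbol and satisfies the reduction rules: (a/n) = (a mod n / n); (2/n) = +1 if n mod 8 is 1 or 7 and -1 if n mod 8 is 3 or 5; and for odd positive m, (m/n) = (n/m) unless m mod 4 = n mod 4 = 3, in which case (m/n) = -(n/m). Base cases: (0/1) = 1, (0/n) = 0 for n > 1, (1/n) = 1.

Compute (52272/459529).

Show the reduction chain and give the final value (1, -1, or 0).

52272 = 2^4·3267; (2/459529) = +1 since 459529 mod 8 = 1, so (52272/459529) = (+1)^4·(3267/459529); sign now +1
reciprocity: (3267/459529) = +1·(459529/3267) since 3267 mod 4 = 3, 459529 mod 4 = 1; sign now +1
(459529/3267) = (2149/3267)   [reduce mod 3267]
reciprocity: (2149/3267) = +1·(3267/2149) since 2149 mod 4 = 1, 3267 mod 4 = 3; sign now +1
(3267/2149) = (1118/2149)   [reduce mod 2149]
1118 = 2^1·559; (2/2149) = -1 since 2149 mod 8 = 5, so (1118/2149) = (-1)^1·(559/2149); sign now -1
reciprocity: (559/2149) = +1·(2149/559) since 559 mod 4 = 3, 2149 mod 4 = 1; sign now -1
(2149/559) = (472/559)   [reduce mod 559]
472 = 2^3·59; (2/559) = +1 since 559 mod 8 = 7, so (472/559) = (+1)^3·(59/559); sign now -1
reciprocity: (59/559) = -1·(559/59) since 59 mod 4 = 3, 559 mod 4 = 3; sign now +1
(559/59) = (28/59)   [reduce mod 59]
28 = 2^2·7; (2/59) = -1 since 59 mod 8 = 3, so (28/59) = (-1)^2·(7/59); sign now +1
reciprocity: (7/59) = -1·(59/7) since 7 mod 4 = 3, 59 mod 4 = 3; sign now -1
(59/7) = (3/7)   [reduce mod 7]
reciprocity: (3/7) = -1·(7/3) since 3 mod 4 = 3, 7 mod 4 = 3; sign now +1
(7/3) = (1/3)   [reduce mod 3]
(1/3) = 1; final value = sign = +1

1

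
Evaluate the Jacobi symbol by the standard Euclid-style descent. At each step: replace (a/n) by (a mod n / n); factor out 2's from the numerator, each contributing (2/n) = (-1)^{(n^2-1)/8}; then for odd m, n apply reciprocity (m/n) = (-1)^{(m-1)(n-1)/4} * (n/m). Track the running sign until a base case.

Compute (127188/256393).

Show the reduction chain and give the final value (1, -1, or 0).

-1

factor out 2^2: 127188 = 2^2·31797; with 256393 mod 8 = 1, (2/256393) = +1; sign now +1; continue with (31797/256393)
flip (31797/256393) -> (256393/31797): both odd, 31797 mod 4 = 1, 256393 mod 4 = 1, so the flip contributes +1; sign now +1
(256393/31797): 256393 mod 31797 = 2017, so (256393/31797) = (2017/31797)
flip (2017/31797) -> (31797/2017): both odd, 2017 mod 4 = 1, 31797 mod 4 = 1, so the flip contributes +1; sign now +1
(31797/2017): 31797 mod 2017 = 1542, so (31797/2017) = (1542/2017)
factor out 2^1: 1542 = 2^1·771; with 2017 mod 8 = 1, (2/2017) = +1; sign now +1; continue with (771/2017)
flip (771/2017) -> (2017/771): both odd, 771 mod 4 = 3, 2017 mod 4 = 1, so the flip contributes +1; sign now +1
(2017/771): 2017 mod 771 = 475, so (2017/771) = (475/771)
flip (475/771) -> (771/475): both odd, 475 mod 4 = 3, 771 mod 4 = 3, so the flip contributes -1; sign now -1
(771/475): 771 mod 475 = 296, so (771/475) = (296/475)
factor out 2^3: 296 = 2^3·37; with 475 mod 8 = 3, (2/475) = -1; sign now +1; continue with (37/475)
flip (37/475) -> (475/37): both odd, 37 mod 4 = 1, 475 mod 4 = 3, so the flip contributes +1; sign now +1
(475/37): 475 mod 37 = 31, so (475/37) = (31/37)
flip (31/37) -> (37/31): both odd, 31 mod 4 = 3, 37 mod 4 = 1, so the flip contributes +1; sign now +1
(37/31): 37 mod 31 = 6, so (37/31) = (6/31)
factor out 2^1: 6 = 2^1·3; with 31 mod 8 = 7, (2/31) = +1; sign now +1; continue with (3/31)
flip (3/31) -> (31/3): both odd, 3 mod 4 = 3, 31 mod 4 = 3, so the flip contributes -1; sign now -1
(31/3): 31 mod 3 = 1, so (31/3) = (1/3)
reached (1/3) = 1, so the symbol is -1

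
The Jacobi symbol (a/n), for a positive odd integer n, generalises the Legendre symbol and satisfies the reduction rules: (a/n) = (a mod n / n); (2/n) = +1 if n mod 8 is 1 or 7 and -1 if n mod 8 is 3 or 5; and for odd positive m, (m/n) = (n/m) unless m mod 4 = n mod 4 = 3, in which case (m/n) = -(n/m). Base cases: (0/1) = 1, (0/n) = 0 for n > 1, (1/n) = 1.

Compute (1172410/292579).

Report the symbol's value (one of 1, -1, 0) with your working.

-1

(1172410/292579) = (2094/292579)   [reduce mod 292579]
2094 = 2^1·1047; (2/292579) = -1 since 292579 mod 8 = 3, so (2094/292579) = (-1)^1·(1047/292579); sign now -1
reciprocity: (1047/292579) = -1·(292579/1047) since 1047 mod 4 = 3, 292579 mod 4 = 3; sign now +1
(292579/1047) = (466/1047)   [reduce mod 1047]
466 = 2^1·233; (2/1047) = +1 since 1047 mod 8 = 7, so (466/1047) = (+1)^1·(233/1047); sign now +1
reciprocity: (233/1047) = +1·(1047/233) since 233 mod 4 = 1, 1047 mod 4 = 3; sign now +1
(1047/233) = (115/233)   [reduce mod 233]
reciprocity: (115/233) = +1·(233/115) since 115 mod 4 = 3, 233 mod 4 = 1; sign now +1
(233/115) = (3/115)   [reduce mod 115]
reciprocity: (3/115) = -1·(115/3) since 3 mod 4 = 3, 115 mod 4 = 3; sign now -1
(115/3) = (1/3)   [reduce mod 3]
(1/3) = 1; final value = sign = -1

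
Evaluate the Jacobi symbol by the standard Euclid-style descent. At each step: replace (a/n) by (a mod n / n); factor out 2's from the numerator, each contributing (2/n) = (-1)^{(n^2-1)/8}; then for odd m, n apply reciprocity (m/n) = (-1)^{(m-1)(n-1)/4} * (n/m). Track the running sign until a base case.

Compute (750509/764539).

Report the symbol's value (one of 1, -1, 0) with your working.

flip (750509/764539) -> (764539/750509): both odd, 750509 mod 4 = 1, 764539 mod 4 = 3, so the flip contributes +1; sign now +1
(764539/750509): 764539 mod 750509 = 14030, so (764539/750509) = (14030/750509)
factor out 2^1: 14030 = 2^1·7015; with 750509 mod 8 = 5, (2/750509) = -1; sign now -1; continue with (7015/750509)
flip (7015/750509) -> (750509/7015): both odd, 7015 mod 4 = 3, 750509 mod 4 = 1, so the flip contributes +1; sign now -1
(750509/7015): 750509 mod 7015 = 6919, so (750509/7015) = (6919/7015)
flip (6919/7015) -> (7015/6919): both odd, 6919 mod 4 = 3, 7015 mod 4 = 3, so the flip contributes -1; sign now +1
(7015/6919): 7015 mod 6919 = 96, so (7015/6919) = (96/6919)
factor out 2^5: 96 = 2^5·3; with 6919 mod 8 = 7, (2/6919) = +1; sign now +1; continue with (3/6919)
flip (3/6919) -> (6919/3): both odd, 3 mod 4 = 3, 6919 mod 4 = 3, so the flip contributes -1; sign now -1
(6919/3): 6919 mod 3 = 1, so (6919/3) = (1/3)
reached (1/3) = 1, so the symbol is -1

-1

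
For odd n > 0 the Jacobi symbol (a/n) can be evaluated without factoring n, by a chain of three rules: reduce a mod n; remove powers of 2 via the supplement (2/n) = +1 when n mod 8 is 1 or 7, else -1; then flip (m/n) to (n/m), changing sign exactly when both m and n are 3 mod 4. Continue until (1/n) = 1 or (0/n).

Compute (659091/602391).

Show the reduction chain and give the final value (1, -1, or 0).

0

(659091/602391) = (56700/602391)   [reduce mod 602391]
56700 = 2^2·14175; (2/602391) = +1 since 602391 mod 8 = 7, so (56700/602391) = (+1)^2·(14175/602391); sign now +1
reciprocity: (14175/602391) = -1·(602391/14175) since 14175 mod 4 = 3, 602391 mod 4 = 3; sign now -1
(602391/14175) = (7041/14175)   [reduce mod 14175]
reciprocity: (7041/14175) = +1·(14175/7041) since 7041 mod 4 = 1, 14175 mod 4 = 3; sign now -1
(14175/7041) = (93/7041)   [reduce mod 7041]
reciprocity: (93/7041) = +1·(7041/93) since 93 mod 4 = 1, 7041 mod 4 = 1; sign now -1
(7041/93) = (66/93)   [reduce mod 93]
66 = 2^1·33; (2/93) = -1 since 93 mod 8 = 5, so (66/93) = (-1)^1·(33/93); sign now +1
reciprocity: (33/93) = +1·(93/33) since 33 mod 4 = 1, 93 mod 4 = 1; sign now +1
(93/33) = (27/33)   [reduce mod 33]
reciprocity: (27/33) = +1·(33/27) since 27 mod 4 = 3, 33 mod 4 = 1; sign now +1
(33/27) = (6/27)   [reduce mod 27]
6 = 2^1·3; (2/27) = -1 since 27 mod 8 = 3, so (6/27) = (-1)^1·(3/27); sign now -1
reciprocity: (3/27) = -1·(27/3) since 3 mod 4 = 3, 27 mod 4 = 3; sign now +1
(27/3) = (0/3)   [reduce mod 3]
(0/3) = 0   [gcd(a, n) > 1]; final value = 0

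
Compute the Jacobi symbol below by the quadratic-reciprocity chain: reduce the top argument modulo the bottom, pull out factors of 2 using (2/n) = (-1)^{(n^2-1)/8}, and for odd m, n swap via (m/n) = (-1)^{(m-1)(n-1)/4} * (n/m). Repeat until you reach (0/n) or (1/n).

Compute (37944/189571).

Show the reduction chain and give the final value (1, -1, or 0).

factor out 2^3: 37944 = 2^3·4743; with 189571 mod 8 = 3, (2/189571) = -1; sign now -1; continue with (4743/189571)
flip (4743/189571) -> (189571/4743): both odd, 4743 mod 4 = 3, 189571 mod 4 = 3, so the flip contributes -1; sign now +1
(189571/4743): 189571 mod 4743 = 4594, so (189571/4743) = (4594/4743)
factor out 2^1: 4594 = 2^1·2297; with 4743 mod 8 = 7, (2/4743) = +1; sign now +1; continue with (2297/4743)
flip (2297/4743) -> (4743/2297): both odd, 2297 mod 4 = 1, 4743 mod 4 = 3, so the flip contributes +1; sign now +1
(4743/2297): 4743 mod 2297 = 149, so (4743/2297) = (149/2297)
flip (149/2297) -> (2297/149): both odd, 149 mod 4 = 1, 2297 mod 4 = 1, so the flip contributes +1; sign now +1
(2297/149): 2297 mod 149 = 62, so (2297/149) = (62/149)
factor out 2^1: 62 = 2^1·31; with 149 mod 8 = 5, (2/149) = -1; sign now -1; continue with (31/149)
flip (31/149) -> (149/31): both odd, 31 mod 4 = 3, 149 mod 4 = 1, so the flip contributes +1; sign now -1
(149/31): 149 mod 31 = 25, so (149/31) = (25/31)
flip (25/31) -> (31/25): both odd, 25 mod 4 = 1, 31 mod 4 = 3, so the flip contributes +1; sign now -1
(31/25): 31 mod 25 = 6, so (31/25) = (6/25)
factor out 2^1: 6 = 2^1·3; with 25 mod 8 = 1, (2/25) = +1; sign now -1; continue with (3/25)
flip (3/25) -> (25/3): both odd, 3 mod 4 = 3, 25 mod 4 = 1, so the flip contributes +1; sign now -1
(25/3): 25 mod 3 = 1, so (25/3) = (1/3)
reached (1/3) = 1, so the symbol is -1

-1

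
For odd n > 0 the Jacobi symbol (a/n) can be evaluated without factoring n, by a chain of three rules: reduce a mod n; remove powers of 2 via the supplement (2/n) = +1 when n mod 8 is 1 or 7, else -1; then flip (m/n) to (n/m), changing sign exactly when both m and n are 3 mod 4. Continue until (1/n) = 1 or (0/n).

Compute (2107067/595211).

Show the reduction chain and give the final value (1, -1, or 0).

-1

(2107067/595211): 2107067 mod 595211 = 321434, so (2107067/595211) = (321434/595211)
factor out 2^1: 321434 = 2^1·160717; with 595211 mod 8 = 3, (2/595211) = -1; sign now -1; continue with (160717/595211)
flip (160717/595211) -> (595211/160717): both odd, 160717 mod 4 = 1, 595211 mod 4 = 3, so the flip contributes +1; sign now -1
(595211/160717): 595211 mod 160717 = 113060, so (595211/160717) = (113060/160717)
factor out 2^2: 113060 = 2^2·28265; with 160717 mod 8 = 5, (2/160717) = -1; sign now -1; continue with (28265/160717)
flip (28265/160717) -> (160717/28265): both odd, 28265 mod 4 = 1, 160717 mod 4 = 1, so the flip contributes +1; sign now -1
(160717/28265): 160717 mod 28265 = 19392, so (160717/28265) = (19392/28265)
factor out 2^6: 19392 = 2^6·303; with 28265 mod 8 = 1, (2/28265) = +1; sign now -1; continue with (303/28265)
flip (303/28265) -> (28265/303): both odd, 303 mod 4 = 3, 28265 mod 4 = 1, so the flip contributes +1; sign now -1
(28265/303): 28265 mod 303 = 86, so (28265/303) = (86/303)
factor out 2^1: 86 = 2^1·43; with 303 mod 8 = 7, (2/303) = +1; sign now -1; continue with (43/303)
flip (43/303) -> (303/43): both odd, 43 mod 4 = 3, 303 mod 4 = 3, so the flip contributes -1; sign now +1
(303/43): 303 mod 43 = 2, so (303/43) = (2/43)
factor out 2^1: 2 = 2^1·1; with 43 mod 8 = 3, (2/43) = -1; sign now -1; continue with (1/43)
reached (1/43) = 1, so the symbol is -1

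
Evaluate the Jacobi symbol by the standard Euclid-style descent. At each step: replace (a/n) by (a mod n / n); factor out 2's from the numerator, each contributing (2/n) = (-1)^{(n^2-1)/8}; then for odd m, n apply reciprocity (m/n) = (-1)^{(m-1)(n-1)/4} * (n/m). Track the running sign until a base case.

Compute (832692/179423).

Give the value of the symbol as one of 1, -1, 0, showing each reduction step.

(832692/179423): 832692 mod 179423 = 115000, so (832692/179423) = (115000/179423)
factor out 2^3: 115000 = 2^3·14375; with 179423 mod 8 = 7, (2/179423) = +1; sign now +1; continue with (14375/179423)
flip (14375/179423) -> (179423/14375): both odd, 14375 mod 4 = 3, 179423 mod 4 = 3, so the flip contributes -1; sign now -1
(179423/14375): 179423 mod 14375 = 6923, so (179423/14375) = (6923/14375)
flip (6923/14375) -> (14375/6923): both odd, 6923 mod 4 = 3, 14375 mod 4 = 3, so the flip contributes -1; sign now +1
(14375/6923): 14375 mod 6923 = 529, so (14375/6923) = (529/6923)
flip (529/6923) -> (6923/529): both odd, 529 mod 4 = 1, 6923 mod 4 = 3, so the flip contributes +1; sign now +1
(6923/529): 6923 mod 529 = 46, so (6923/529) = (46/529)
factor out 2^1: 46 = 2^1·23; with 529 mod 8 = 1, (2/529) = +1; sign now +1; continue with (23/529)
flip (23/529) -> (529/23): both odd, 23 mod 4 = 3, 529 mod 4 = 1, so the flip contributes +1; sign now +1
(529/23): 529 mod 23 = 0, so (529/23) = (0/23)
reached (0/23); gcd(a, n) > 1, so (0/23) = 0 and the symbol is 0

0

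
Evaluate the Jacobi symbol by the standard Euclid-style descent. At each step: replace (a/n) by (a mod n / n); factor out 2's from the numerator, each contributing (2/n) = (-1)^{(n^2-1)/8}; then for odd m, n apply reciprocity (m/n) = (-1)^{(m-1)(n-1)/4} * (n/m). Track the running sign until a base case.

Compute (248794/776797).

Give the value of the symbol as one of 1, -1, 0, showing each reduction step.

0

248794 = 2^1·124397; (2/776797) = -1 since 776797 mod 8 = 5, so (248794/776797) = (-1)^1·(124397/776797); sign now -1
reciprocity: (124397/776797) = +1·(776797/124397) since 124397 mod 4 = 1, 776797 mod 4 = 1; sign now -1
(776797/124397) = (30415/124397)   [reduce mod 124397]
reciprocity: (30415/124397) = +1·(124397/30415) since 30415 mod 4 = 3, 124397 mod 4 = 1; sign now -1
(124397/30415) = (2737/30415)   [reduce mod 30415]
reciprocity: (2737/30415) = +1·(30415/2737) since 2737 mod 4 = 1, 30415 mod 4 = 3; sign now -1
(30415/2737) = (308/2737)   [reduce mod 2737]
308 = 2^2·77; (2/2737) = +1 since 2737 mod 8 = 1, so (308/2737) = (+1)^2·(77/2737); sign now -1
reciprocity: (77/2737) = +1·(2737/77) since 77 mod 4 = 1, 2737 mod 4 = 1; sign now -1
(2737/77) = (42/77)   [reduce mod 77]
42 = 2^1·21; (2/77) = -1 since 77 mod 8 = 5, so (42/77) = (-1)^1·(21/77); sign now +1
reciprocity: (21/77) = +1·(77/21) since 21 mod 4 = 1, 77 mod 4 = 1; sign now +1
(77/21) = (14/21)   [reduce mod 21]
14 = 2^1·7; (2/21) = -1 since 21 mod 8 = 5, so (14/21) = (-1)^1·(7/21); sign now -1
reciprocity: (7/21) = +1·(21/7) since 7 mod 4 = 3, 21 mod 4 = 1; sign now -1
(21/7) = (0/7)   [reduce mod 7]
(0/7) = 0   [gcd(a, n) > 1]; final value = 0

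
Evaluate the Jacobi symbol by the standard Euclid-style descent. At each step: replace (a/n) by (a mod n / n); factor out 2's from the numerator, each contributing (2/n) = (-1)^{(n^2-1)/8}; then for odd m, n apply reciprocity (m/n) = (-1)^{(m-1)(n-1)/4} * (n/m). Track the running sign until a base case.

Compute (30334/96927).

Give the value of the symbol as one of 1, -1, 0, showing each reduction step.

30334 = 2^1·15167; (2/96927) = +1 since 96927 mod 8 = 7, so (30334/96927) = (+1)^1·(15167/96927); sign now +1
reciprocity: (15167/96927) = -1·(96927/15167) since 15167 mod 4 = 3, 96927 mod 4 = 3; sign now -1
(96927/15167) = (5925/15167)   [reduce mod 15167]
reciprocity: (5925/15167) = +1·(15167/5925) since 5925 mod 4 = 1, 15167 mod 4 = 3; sign now -1
(15167/5925) = (3317/5925)   [reduce mod 5925]
reciprocity: (3317/5925) = +1·(5925/3317) since 3317 mod 4 = 1, 5925 mod 4 = 1; sign now -1
(5925/3317) = (2608/3317)   [reduce mod 3317]
2608 = 2^4·163; (2/3317) = -1 since 3317 mod 8 = 5, so (2608/3317) = (-1)^4·(163/3317); sign now -1
reciprocity: (163/3317) = +1·(3317/163) since 163 mod 4 = 3, 3317 mod 4 = 1; sign now -1
(3317/163) = (57/163)   [reduce mod 163]
reciprocity: (57/163) = +1·(163/57) since 57 mod 4 = 1, 163 mod 4 = 3; sign now -1
(163/57) = (49/57)   [reduce mod 57]
reciprocity: (49/57) = +1·(57/49) since 49 mod 4 = 1, 57 mod 4 = 1; sign now -1
(57/49) = (8/49)   [reduce mod 49]
8 = 2^3·1; (2/49) = +1 since 49 mod 8 = 1, so (8/49) = (+1)^3·(1/49); sign now -1
(1/49) = 1; final value = sign = -1

-1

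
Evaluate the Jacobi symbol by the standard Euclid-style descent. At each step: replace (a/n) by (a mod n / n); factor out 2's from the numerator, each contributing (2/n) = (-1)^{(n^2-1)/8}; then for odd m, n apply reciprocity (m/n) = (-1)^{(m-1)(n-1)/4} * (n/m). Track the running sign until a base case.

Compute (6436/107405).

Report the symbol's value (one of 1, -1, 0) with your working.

-1

6436 = 2^2·1609; (2/107405) = -1 since 107405 mod 8 = 5, so (6436/107405) = (-1)^2·(1609/107405); sign now +1
reciprocity: (1609/107405) = +1·(107405/1609) since 1609 mod 4 = 1, 107405 mod 4 = 1; sign now +1
(107405/1609) = (1211/1609)   [reduce mod 1609]
reciprocity: (1211/1609) = +1·(1609/1211) since 1211 mod 4 = 3, 1609 mod 4 = 1; sign now +1
(1609/1211) = (398/1211)   [reduce mod 1211]
398 = 2^1·199; (2/1211) = -1 since 1211 mod 8 = 3, so (398/1211) = (-1)^1·(199/1211); sign now -1
reciprocity: (199/1211) = -1·(1211/199) since 199 mod 4 = 3, 1211 mod 4 = 3; sign now +1
(1211/199) = (17/199)   [reduce mod 199]
reciprocity: (17/199) = +1·(199/17) since 17 mod 4 = 1, 199 mod 4 = 3; sign now +1
(199/17) = (12/17)   [reduce mod 17]
12 = 2^2·3; (2/17) = +1 since 17 mod 8 = 1, so (12/17) = (+1)^2·(3/17); sign now +1
reciprocity: (3/17) = +1·(17/3) since 3 mod 4 = 3, 17 mod 4 = 1; sign now +1
(17/3) = (2/3)   [reduce mod 3]
2 = 2^1·1; (2/3) = -1 since 3 mod 8 = 3, so (2/3) = (-1)^1·(1/3); sign now -1
(1/3) = 1; final value = sign = -1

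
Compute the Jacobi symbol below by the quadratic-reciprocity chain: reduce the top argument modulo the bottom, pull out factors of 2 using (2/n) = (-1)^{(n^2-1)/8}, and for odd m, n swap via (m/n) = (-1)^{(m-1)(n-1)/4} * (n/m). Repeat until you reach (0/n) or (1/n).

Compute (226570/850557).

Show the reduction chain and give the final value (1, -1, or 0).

-1

226570 = 2^1·113285; (2/850557) = -1 since 850557 mod 8 = 5, so (226570/850557) = (-1)^1·(113285/850557); sign now -1
reciprocity: (113285/850557) = +1·(850557/113285) since 113285 mod 4 = 1, 850557 mod 4 = 1; sign now -1
(850557/113285) = (57562/113285)   [reduce mod 113285]
57562 = 2^1·28781; (2/113285) = -1 since 113285 mod 8 = 5, so (57562/113285) = (-1)^1·(28781/113285); sign now +1
reciprocity: (28781/113285) = +1·(113285/28781) since 28781 mod 4 = 1, 113285 mod 4 = 1; sign now +1
(113285/28781) = (26942/28781)   [reduce mod 28781]
26942 = 2^1·13471; (2/28781) = -1 since 28781 mod 8 = 5, so (26942/28781) = (-1)^1·(13471/28781); sign now -1
reciprocity: (13471/28781) = +1·(28781/13471) since 13471 mod 4 = 3, 28781 mod 4 = 1; sign now -1
(28781/13471) = (1839/13471)   [reduce mod 13471]
reciprocity: (1839/13471) = -1·(13471/1839) since 1839 mod 4 = 3, 13471 mod 4 = 3; sign now +1
(13471/1839) = (598/1839)   [reduce mod 1839]
598 = 2^1·299; (2/1839) = +1 since 1839 mod 8 = 7, so (598/1839) = (+1)^1·(299/1839); sign now +1
reciprocity: (299/1839) = -1·(1839/299) since 299 mod 4 = 3, 1839 mod 4 = 3; sign now -1
(1839/299) = (45/299)   [reduce mod 299]
reciprocity: (45/299) = +1·(299/45) since 45 mod 4 = 1, 299 mod 4 = 3; sign now -1
(299/45) = (29/45)   [reduce mod 45]
reciprocity: (29/45) = +1·(45/29) since 29 mod 4 = 1, 45 mod 4 = 1; sign now -1
(45/29) = (16/29)   [reduce mod 29]
16 = 2^4·1; (2/29) = -1 since 29 mod 8 = 5, so (16/29) = (-1)^4·(1/29); sign now -1
(1/29) = 1; final value = sign = -1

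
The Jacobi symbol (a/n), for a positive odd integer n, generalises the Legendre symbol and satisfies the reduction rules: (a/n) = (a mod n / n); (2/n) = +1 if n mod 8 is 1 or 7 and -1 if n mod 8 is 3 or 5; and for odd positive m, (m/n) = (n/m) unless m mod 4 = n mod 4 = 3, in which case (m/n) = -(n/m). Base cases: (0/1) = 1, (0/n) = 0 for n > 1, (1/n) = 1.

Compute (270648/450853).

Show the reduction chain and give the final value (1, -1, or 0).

1

factor out 2^3: 270648 = 2^3·33831; with 450853 mod 8 = 5, (2/450853) = -1; sign now -1; continue with (33831/450853)
flip (33831/450853) -> (450853/33831): both odd, 33831 mod 4 = 3, 450853 mod 4 = 1, so the flip contributes +1; sign now -1
(450853/33831): 450853 mod 33831 = 11050, so (450853/33831) = (11050/33831)
factor out 2^1: 11050 = 2^1·5525; with 33831 mod 8 = 7, (2/33831) = +1; sign now -1; continue with (5525/33831)
flip (5525/33831) -> (33831/5525): both odd, 5525 mod 4 = 1, 33831 mod 4 = 3, so the flip contributes +1; sign now -1
(33831/5525): 33831 mod 5525 = 681, so (33831/5525) = (681/5525)
flip (681/5525) -> (5525/681): both odd, 681 mod 4 = 1, 5525 mod 4 = 1, so the flip contributes +1; sign now -1
(5525/681): 5525 mod 681 = 77, so (5525/681) = (77/681)
flip (77/681) -> (681/77): both odd, 77 mod 4 = 1, 681 mod 4 = 1, so the flip contributes +1; sign now -1
(681/77): 681 mod 77 = 65, so (681/77) = (65/77)
flip (65/77) -> (77/65): both odd, 65 mod 4 = 1, 77 mod 4 = 1, so the flip contributes +1; sign now -1
(77/65): 77 mod 65 = 12, so (77/65) = (12/65)
factor out 2^2: 12 = 2^2·3; with 65 mod 8 = 1, (2/65) = +1; sign now -1; continue with (3/65)
flip (3/65) -> (65/3): both odd, 3 mod 4 = 3, 65 mod 4 = 1, so the flip contributes +1; sign now -1
(65/3): 65 mod 3 = 2, so (65/3) = (2/3)
factor out 2^1: 2 = 2^1·1; with 3 mod 8 = 3, (2/3) = -1; sign now +1; continue with (1/3)
reached (1/3) = 1, so the symbol is +1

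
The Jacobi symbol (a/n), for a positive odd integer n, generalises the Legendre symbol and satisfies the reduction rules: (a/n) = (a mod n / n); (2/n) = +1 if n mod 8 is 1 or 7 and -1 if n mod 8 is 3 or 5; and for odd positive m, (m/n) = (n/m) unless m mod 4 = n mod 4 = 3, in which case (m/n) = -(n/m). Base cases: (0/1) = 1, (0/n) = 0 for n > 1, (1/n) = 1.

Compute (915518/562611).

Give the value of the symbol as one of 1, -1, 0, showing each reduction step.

-1

(915518/562611): 915518 mod 562611 = 352907, so (915518/562611) = (352907/562611)
flip (352907/562611) -> (562611/352907): both odd, 352907 mod 4 = 3, 562611 mod 4 = 3, so the flip contributes -1; sign now -1
(562611/352907): 562611 mod 352907 = 209704, so (562611/352907) = (209704/352907)
factor out 2^3: 209704 = 2^3·26213; with 352907 mod 8 = 3, (2/352907) = -1; sign now +1; continue with (26213/352907)
flip (26213/352907) -> (352907/26213): both odd, 26213 mod 4 = 1, 352907 mod 4 = 3, so the flip contributes +1; sign now +1
(352907/26213): 352907 mod 26213 = 12138, so (352907/26213) = (12138/26213)
factor out 2^1: 12138 = 2^1·6069; with 26213 mod 8 = 5, (2/26213) = -1; sign now -1; continue with (6069/26213)
flip (6069/26213) -> (26213/6069): both odd, 6069 mod 4 = 1, 26213 mod 4 = 1, so the flip contributes +1; sign now -1
(26213/6069): 26213 mod 6069 = 1937, so (26213/6069) = (1937/6069)
flip (1937/6069) -> (6069/1937): both odd, 1937 mod 4 = 1, 6069 mod 4 = 1, so the flip contributes +1; sign now -1
(6069/1937): 6069 mod 1937 = 258, so (6069/1937) = (258/1937)
factor out 2^1: 258 = 2^1·129; with 1937 mod 8 = 1, (2/1937) = +1; sign now -1; continue with (129/1937)
flip (129/1937) -> (1937/129): both odd, 129 mod 4 = 1, 1937 mod 4 = 1, so the flip contributes +1; sign now -1
(1937/129): 1937 mod 129 = 2, so (1937/129) = (2/129)
factor out 2^1: 2 = 2^1·1; with 129 mod 8 = 1, (2/129) = +1; sign now -1; continue with (1/129)
reached (1/129) = 1, so the symbol is -1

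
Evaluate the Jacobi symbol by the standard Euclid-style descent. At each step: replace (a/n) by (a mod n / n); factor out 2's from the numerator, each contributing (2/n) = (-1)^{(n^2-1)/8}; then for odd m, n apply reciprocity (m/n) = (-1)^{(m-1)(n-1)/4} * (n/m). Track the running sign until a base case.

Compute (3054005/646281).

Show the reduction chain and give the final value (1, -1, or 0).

-1

(3054005/646281) = (468881/646281)   [reduce mod 646281]
reciprocity: (468881/646281) = +1·(646281/468881) since 468881 mod 4 = 1, 646281 mod 4 = 1; sign now +1
(646281/468881) = (177400/468881)   [reduce mod 468881]
177400 = 2^3·22175; (2/468881) = +1 since 468881 mod 8 = 1, so (177400/468881) = (+1)^3·(22175/468881); sign now +1
reciprocity: (22175/468881) = +1·(468881/22175) since 22175 mod 4 = 3, 468881 mod 4 = 1; sign now +1
(468881/22175) = (3206/22175)   [reduce mod 22175]
3206 = 2^1·1603; (2/22175) = +1 since 22175 mod 8 = 7, so (3206/22175) = (+1)^1·(1603/22175); sign now +1
reciprocity: (1603/22175) = -1·(22175/1603) since 1603 mod 4 = 3, 22175 mod 4 = 3; sign now -1
(22175/1603) = (1336/1603)   [reduce mod 1603]
1336 = 2^3·167; (2/1603) = -1 since 1603 mod 8 = 3, so (1336/1603) = (-1)^3·(167/1603); sign now +1
reciprocity: (167/1603) = -1·(1603/167) since 167 mod 4 = 3, 1603 mod 4 = 3; sign now -1
(1603/167) = (100/167)   [reduce mod 167]
100 = 2^2·25; (2/167) = +1 since 167 mod 8 = 7, so (100/167) = (+1)^2·(25/167); sign now -1
reciprocity: (25/167) = +1·(167/25) since 25 mod 4 = 1, 167 mod 4 = 3; sign now -1
(167/25) = (17/25)   [reduce mod 25]
reciprocity: (17/25) = +1·(25/17) since 17 mod 4 = 1, 25 mod 4 = 1; sign now -1
(25/17) = (8/17)   [reduce mod 17]
8 = 2^3·1; (2/17) = +1 since 17 mod 8 = 1, so (8/17) = (+1)^3·(1/17); sign now -1
(1/17) = 1; final value = sign = -1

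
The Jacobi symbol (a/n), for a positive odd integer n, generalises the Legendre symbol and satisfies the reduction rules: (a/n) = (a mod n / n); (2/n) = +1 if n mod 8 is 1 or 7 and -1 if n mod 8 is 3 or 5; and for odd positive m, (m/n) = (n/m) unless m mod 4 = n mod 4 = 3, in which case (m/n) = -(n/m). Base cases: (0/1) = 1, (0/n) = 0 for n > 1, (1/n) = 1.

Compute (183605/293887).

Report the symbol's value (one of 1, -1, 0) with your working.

1

flip (183605/293887) -> (293887/183605): both odd, 183605 mod 4 = 1, 293887 mod 4 = 3, so the flip contributes +1; sign now +1
(293887/183605): 293887 mod 183605 = 110282, so (293887/183605) = (110282/183605)
factor out 2^1: 110282 = 2^1·55141; with 183605 mod 8 = 5, (2/183605) = -1; sign now -1; continue with (55141/183605)
flip (55141/183605) -> (183605/55141): both odd, 55141 mod 4 = 1, 183605 mod 4 = 1, so the flip contributes +1; sign now -1
(183605/55141): 183605 mod 55141 = 18182, so (183605/55141) = (18182/55141)
factor out 2^1: 18182 = 2^1·9091; with 55141 mod 8 = 5, (2/55141) = -1; sign now +1; continue with (9091/55141)
flip (9091/55141) -> (55141/9091): both odd, 9091 mod 4 = 3, 55141 mod 4 = 1, so the flip contributes +1; sign now +1
(55141/9091): 55141 mod 9091 = 595, so (55141/9091) = (595/9091)
flip (595/9091) -> (9091/595): both odd, 595 mod 4 = 3, 9091 mod 4 = 3, so the flip contributes -1; sign now -1
(9091/595): 9091 mod 595 = 166, so (9091/595) = (166/595)
factor out 2^1: 166 = 2^1·83; with 595 mod 8 = 3, (2/595) = -1; sign now +1; continue with (83/595)
flip (83/595) -> (595/83): both odd, 83 mod 4 = 3, 595 mod 4 = 3, so the flip contributes -1; sign now -1
(595/83): 595 mod 83 = 14, so (595/83) = (14/83)
factor out 2^1: 14 = 2^1·7; with 83 mod 8 = 3, (2/83) = -1; sign now +1; continue with (7/83)
flip (7/83) -> (83/7): both odd, 7 mod 4 = 3, 83 mod 4 = 3, so the flip contributes -1; sign now -1
(83/7): 83 mod 7 = 6, so (83/7) = (6/7)
factor out 2^1: 6 = 2^1·3; with 7 mod 8 = 7, (2/7) = +1; sign now -1; continue with (3/7)
flip (3/7) -> (7/3): both odd, 3 mod 4 = 3, 7 mod 4 = 3, so the flip contributes -1; sign now +1
(7/3): 7 mod 3 = 1, so (7/3) = (1/3)
reached (1/3) = 1, so the symbol is +1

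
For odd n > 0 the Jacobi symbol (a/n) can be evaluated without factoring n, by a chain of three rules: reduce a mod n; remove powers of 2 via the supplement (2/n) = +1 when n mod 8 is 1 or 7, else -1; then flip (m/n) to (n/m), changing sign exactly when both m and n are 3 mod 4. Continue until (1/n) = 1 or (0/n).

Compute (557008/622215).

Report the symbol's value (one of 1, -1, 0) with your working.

557008 = 2^4·34813; (2/622215) = +1 since 622215 mod 8 = 7, so (557008/622215) = (+1)^4·(34813/622215); sign now +1
reciprocity: (34813/622215) = +1·(622215/34813) since 34813 mod 4 = 1, 622215 mod 4 = 3; sign now +1
(622215/34813) = (30394/34813)   [reduce mod 34813]
30394 = 2^1·15197; (2/34813) = -1 since 34813 mod 8 = 5, so (30394/34813) = (-1)^1·(15197/34813); sign now -1
reciprocity: (15197/34813) = +1·(34813/15197) since 15197 mod 4 = 1, 34813 mod 4 = 1; sign now -1
(34813/15197) = (4419/15197)   [reduce mod 15197]
reciprocity: (4419/15197) = +1·(15197/4419) since 4419 mod 4 = 3, 15197 mod 4 = 1; sign now -1
(15197/4419) = (1940/4419)   [reduce mod 4419]
1940 = 2^2·485; (2/4419) = -1 since 4419 mod 8 = 3, so (1940/4419) = (-1)^2·(485/4419); sign now -1
reciprocity: (485/4419) = +1·(4419/485) since 485 mod 4 = 1, 4419 mod 4 = 3; sign now -1
(4419/485) = (54/485)   [reduce mod 485]
54 = 2^1·27; (2/485) = -1 since 485 mod 8 = 5, so (54/485) = (-1)^1·(27/485); sign now +1
reciprocity: (27/485) = +1·(485/27) since 27 mod 4 = 3, 485 mod 4 = 1; sign now +1
(485/27) = (26/27)   [reduce mod 27]
26 = 2^1·13; (2/27) = -1 since 27 mod 8 = 3, so (26/27) = (-1)^1·(13/27); sign now -1
reciprocity: (13/27) = +1·(27/13) since 13 mod 4 = 1, 27 mod 4 = 3; sign now -1
(27/13) = (1/13)   [reduce mod 13]
(1/13) = 1; final value = sign = -1

-1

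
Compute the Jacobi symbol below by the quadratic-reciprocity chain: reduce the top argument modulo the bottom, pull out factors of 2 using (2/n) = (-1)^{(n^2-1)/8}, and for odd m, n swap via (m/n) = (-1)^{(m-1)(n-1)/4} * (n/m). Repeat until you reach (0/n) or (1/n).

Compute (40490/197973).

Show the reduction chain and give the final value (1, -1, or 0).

factor out 2^1: 40490 = 2^1·20245; with 197973 mod 8 = 5, (2/197973) = -1; sign now -1; continue with (20245/197973)
flip (20245/197973) -> (197973/20245): both odd, 20245 mod 4 = 1, 197973 mod 4 = 1, so the flip contributes +1; sign now -1
(197973/20245): 197973 mod 20245 = 15768, so (197973/20245) = (15768/20245)
factor out 2^3: 15768 = 2^3·1971; with 20245 mod 8 = 5, (2/20245) = -1; sign now +1; continue with (1971/20245)
flip (1971/20245) -> (20245/1971): both odd, 1971 mod 4 = 3, 20245 mod 4 = 1, so the flip contributes +1; sign now +1
(20245/1971): 20245 mod 1971 = 535, so (20245/1971) = (535/1971)
flip (535/1971) -> (1971/535): both odd, 535 mod 4 = 3, 1971 mod 4 = 3, so the flip contributes -1; sign now -1
(1971/535): 1971 mod 535 = 366, so (1971/535) = (366/535)
factor out 2^1: 366 = 2^1·183; with 535 mod 8 = 7, (2/535) = +1; sign now -1; continue with (183/535)
flip (183/535) -> (535/183): both odd, 183 mod 4 = 3, 535 mod 4 = 3, so the flip contributes -1; sign now +1
(535/183): 535 mod 183 = 169, so (535/183) = (169/183)
flip (169/183) -> (183/169): both odd, 169 mod 4 = 1, 183 mod 4 = 3, so the flip contributes +1; sign now +1
(183/169): 183 mod 169 = 14, so (183/169) = (14/169)
factor out 2^1: 14 = 2^1·7; with 169 mod 8 = 1, (2/169) = +1; sign now +1; continue with (7/169)
flip (7/169) -> (169/7): both odd, 7 mod 4 = 3, 169 mod 4 = 1, so the flip contributes +1; sign now +1
(169/7): 169 mod 7 = 1, so (169/7) = (1/7)
reached (1/7) = 1, so the symbol is +1

1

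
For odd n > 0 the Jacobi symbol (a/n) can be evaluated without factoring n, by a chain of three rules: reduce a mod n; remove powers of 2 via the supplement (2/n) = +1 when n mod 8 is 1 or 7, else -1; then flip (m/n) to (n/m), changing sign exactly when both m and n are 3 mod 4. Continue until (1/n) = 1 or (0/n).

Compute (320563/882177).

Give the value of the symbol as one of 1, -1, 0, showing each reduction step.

-1

reciprocity: (320563/882177) = +1·(882177/320563) since 320563 mod 4 = 3, 882177 mod 4 = 1; sign now +1
(882177/320563) = (241051/320563)   [reduce mod 320563]
reciprocity: (241051/320563) = -1·(320563/241051) since 241051 mod 4 = 3, 320563 mod 4 = 3; sign now -1
(320563/241051) = (79512/241051)   [reduce mod 241051]
79512 = 2^3·9939; (2/241051) = -1 since 241051 mod 8 = 3, so (79512/241051) = (-1)^3·(9939/241051); sign now +1
reciprocity: (9939/241051) = -1·(241051/9939) since 9939 mod 4 = 3, 241051 mod 4 = 3; sign now -1
(241051/9939) = (2515/9939)   [reduce mod 9939]
reciprocity: (2515/9939) = -1·(9939/2515) since 2515 mod 4 = 3, 9939 mod 4 = 3; sign now +1
(9939/2515) = (2394/2515)   [reduce mod 2515]
2394 = 2^1·1197; (2/2515) = -1 since 2515 mod 8 = 3, so (2394/2515) = (-1)^1·(1197/2515); sign now -1
reciprocity: (1197/2515) = +1·(2515/1197) since 1197 mod 4 = 1, 2515 mod 4 = 3; sign now -1
(2515/1197) = (121/1197)   [reduce mod 1197]
reciprocity: (121/1197) = +1·(1197/121) since 121 mod 4 = 1, 1197 mod 4 = 1; sign now -1
(1197/121) = (108/121)   [reduce mod 121]
108 = 2^2·27; (2/121) = +1 since 121 mod 8 = 1, so (108/121) = (+1)^2·(27/121); sign now -1
reciprocity: (27/121) = +1·(121/27) since 27 mod 4 = 3, 121 mod 4 = 1; sign now -1
(121/27) = (13/27)   [reduce mod 27]
reciprocity: (13/27) = +1·(27/13) since 13 mod 4 = 1, 27 mod 4 = 3; sign now -1
(27/13) = (1/13)   [reduce mod 13]
(1/13) = 1; final value = sign = -1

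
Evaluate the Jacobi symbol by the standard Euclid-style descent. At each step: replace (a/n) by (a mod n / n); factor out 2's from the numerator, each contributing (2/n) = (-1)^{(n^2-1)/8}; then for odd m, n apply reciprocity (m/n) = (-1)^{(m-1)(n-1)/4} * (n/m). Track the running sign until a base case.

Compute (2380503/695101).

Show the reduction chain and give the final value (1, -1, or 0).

(2380503/695101): 2380503 mod 695101 = 295200, so (2380503/695101) = (295200/695101)
factor out 2^5: 295200 = 2^5·9225; with 695101 mod 8 = 5, (2/695101) = -1; sign now -1; continue with (9225/695101)
flip (9225/695101) -> (695101/9225): both odd, 9225 mod 4 = 1, 695101 mod 4 = 1, so the flip contributes +1; sign now -1
(695101/9225): 695101 mod 9225 = 3226, so (695101/9225) = (3226/9225)
factor out 2^1: 3226 = 2^1·1613; with 9225 mod 8 = 1, (2/9225) = +1; sign now -1; continue with (1613/9225)
flip (1613/9225) -> (9225/1613): both odd, 1613 mod 4 = 1, 9225 mod 4 = 1, so the flip contributes +1; sign now -1
(9225/1613): 9225 mod 1613 = 1160, so (9225/1613) = (1160/1613)
factor out 2^3: 1160 = 2^3·145; with 1613 mod 8 = 5, (2/1613) = -1; sign now +1; continue with (145/1613)
flip (145/1613) -> (1613/145): both odd, 145 mod 4 = 1, 1613 mod 4 = 1, so the flip contributes +1; sign now +1
(1613/145): 1613 mod 145 = 18, so (1613/145) = (18/145)
factor out 2^1: 18 = 2^1·9; with 145 mod 8 = 1, (2/145) = +1; sign now +1; continue with (9/145)
flip (9/145) -> (145/9): both odd, 9 mod 4 = 1, 145 mod 4 = 1, so the flip contributes +1; sign now +1
(145/9): 145 mod 9 = 1, so (145/9) = (1/9)
reached (1/9) = 1, so the symbol is +1

1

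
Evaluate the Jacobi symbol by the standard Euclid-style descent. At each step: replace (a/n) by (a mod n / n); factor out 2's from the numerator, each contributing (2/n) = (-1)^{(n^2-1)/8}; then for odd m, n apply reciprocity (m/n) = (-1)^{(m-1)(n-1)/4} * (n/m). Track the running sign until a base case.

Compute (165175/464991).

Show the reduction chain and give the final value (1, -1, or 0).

flip (165175/464991) -> (464991/165175): both odd, 165175 mod 4 = 3, 464991 mod 4 = 3, so the flip contributes -1; sign now -1
(464991/165175): 464991 mod 165175 = 134641, so (464991/165175) = (134641/165175)
flip (134641/165175) -> (165175/134641): both odd, 134641 mod 4 = 1, 165175 mod 4 = 3, so the flip contributes +1; sign now -1
(165175/134641): 165175 mod 134641 = 30534, so (165175/134641) = (30534/134641)
factor out 2^1: 30534 = 2^1·15267; with 134641 mod 8 = 1, (2/134641) = +1; sign now -1; continue with (15267/134641)
flip (15267/134641) -> (134641/15267): both odd, 15267 mod 4 = 3, 134641 mod 4 = 1, so the flip contributes +1; sign now -1
(134641/15267): 134641 mod 15267 = 12505, so (134641/15267) = (12505/15267)
flip (12505/15267) -> (15267/12505): both odd, 12505 mod 4 = 1, 15267 mod 4 = 3, so the flip contributes +1; sign now -1
(15267/12505): 15267 mod 12505 = 2762, so (15267/12505) = (2762/12505)
factor out 2^1: 2762 = 2^1·1381; with 12505 mod 8 = 1, (2/12505) = +1; sign now -1; continue with (1381/12505)
flip (1381/12505) -> (12505/1381): both odd, 1381 mod 4 = 1, 12505 mod 4 = 1, so the flip contributes +1; sign now -1
(12505/1381): 12505 mod 1381 = 76, so (12505/1381) = (76/1381)
factor out 2^2: 76 = 2^2·19; with 1381 mod 8 = 5, (2/1381) = -1; sign now -1; continue with (19/1381)
flip (19/1381) -> (1381/19): both odd, 19 mod 4 = 3, 1381 mod 4 = 1, so the flip contributes +1; sign now -1
(1381/19): 1381 mod 19 = 13, so (1381/19) = (13/19)
flip (13/19) -> (19/13): both odd, 13 mod 4 = 1, 19 mod 4 = 3, so the flip contributes +1; sign now -1
(19/13): 19 mod 13 = 6, so (19/13) = (6/13)
factor out 2^1: 6 = 2^1·3; with 13 mod 8 = 5, (2/13) = -1; sign now +1; continue with (3/13)
flip (3/13) -> (13/3): both odd, 3 mod 4 = 3, 13 mod 4 = 1, so the flip contributes +1; sign now +1
(13/3): 13 mod 3 = 1, so (13/3) = (1/3)
reached (1/3) = 1, so the symbol is +1

1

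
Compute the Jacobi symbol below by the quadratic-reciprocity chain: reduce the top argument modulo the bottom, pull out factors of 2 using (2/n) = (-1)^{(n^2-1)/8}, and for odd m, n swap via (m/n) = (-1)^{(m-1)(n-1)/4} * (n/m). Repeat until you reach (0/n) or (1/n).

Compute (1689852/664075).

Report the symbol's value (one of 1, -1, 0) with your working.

-1

(1689852/664075): 1689852 mod 664075 = 361702, so (1689852/664075) = (361702/664075)
factor out 2^1: 361702 = 2^1·180851; with 664075 mod 8 = 3, (2/664075) = -1; sign now -1; continue with (180851/664075)
flip (180851/664075) -> (664075/180851): both odd, 180851 mod 4 = 3, 664075 mod 4 = 3, so the flip contributes -1; sign now +1
(664075/180851): 664075 mod 180851 = 121522, so (664075/180851) = (121522/180851)
factor out 2^1: 121522 = 2^1·60761; with 180851 mod 8 = 3, (2/180851) = -1; sign now -1; continue with (60761/180851)
flip (60761/180851) -> (180851/60761): both odd, 60761 mod 4 = 1, 180851 mod 4 = 3, so the flip contributes +1; sign now -1
(180851/60761): 180851 mod 60761 = 59329, so (180851/60761) = (59329/60761)
flip (59329/60761) -> (60761/59329): both odd, 59329 mod 4 = 1, 60761 mod 4 = 1, so the flip contributes +1; sign now -1
(60761/59329): 60761 mod 59329 = 1432, so (60761/59329) = (1432/59329)
factor out 2^3: 1432 = 2^3·179; with 59329 mod 8 = 1, (2/59329) = +1; sign now -1; continue with (179/59329)
flip (179/59329) -> (59329/179): both odd, 179 mod 4 = 3, 59329 mod 4 = 1, so the flip contributes +1; sign now -1
(59329/179): 59329 mod 179 = 80, so (59329/179) = (80/179)
factor out 2^4: 80 = 2^4·5; with 179 mod 8 = 3, (2/179) = -1; sign now -1; continue with (5/179)
flip (5/179) -> (179/5): both odd, 5 mod 4 = 1, 179 mod 4 = 3, so the flip contributes +1; sign now -1
(179/5): 179 mod 5 = 4, so (179/5) = (4/5)
factor out 2^2: 4 = 2^2·1; with 5 mod 8 = 5, (2/5) = -1; sign now -1; continue with (1/5)
reached (1/5) = 1, so the symbol is -1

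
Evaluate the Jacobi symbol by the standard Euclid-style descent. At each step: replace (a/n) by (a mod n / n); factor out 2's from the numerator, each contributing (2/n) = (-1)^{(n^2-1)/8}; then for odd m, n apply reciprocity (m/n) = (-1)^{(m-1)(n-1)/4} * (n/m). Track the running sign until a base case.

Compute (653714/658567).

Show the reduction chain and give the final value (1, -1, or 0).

-1

factor out 2^1: 653714 = 2^1·326857; with 658567 mod 8 = 7, (2/658567) = +1; sign now +1; continue with (326857/658567)
flip (326857/658567) -> (658567/326857): both odd, 326857 mod 4 = 1, 658567 mod 4 = 3, so the flip contributes +1; sign now +1
(658567/326857): 658567 mod 326857 = 4853, so (658567/326857) = (4853/326857)
flip (4853/326857) -> (326857/4853): both odd, 4853 mod 4 = 1, 326857 mod 4 = 1, so the flip contributes +1; sign now +1
(326857/4853): 326857 mod 4853 = 1706, so (326857/4853) = (1706/4853)
factor out 2^1: 1706 = 2^1·853; with 4853 mod 8 = 5, (2/4853) = -1; sign now -1; continue with (853/4853)
flip (853/4853) -> (4853/853): both odd, 853 mod 4 = 1, 4853 mod 4 = 1, so the flip contributes +1; sign now -1
(4853/853): 4853 mod 853 = 588, so (4853/853) = (588/853)
factor out 2^2: 588 = 2^2·147; with 853 mod 8 = 5, (2/853) = -1; sign now -1; continue with (147/853)
flip (147/853) -> (853/147): both odd, 147 mod 4 = 3, 853 mod 4 = 1, so the flip contributes +1; sign now -1
(853/147): 853 mod 147 = 118, so (853/147) = (118/147)
factor out 2^1: 118 = 2^1·59; with 147 mod 8 = 3, (2/147) = -1; sign now +1; continue with (59/147)
flip (59/147) -> (147/59): both odd, 59 mod 4 = 3, 147 mod 4 = 3, so the flip contributes -1; sign now -1
(147/59): 147 mod 59 = 29, so (147/59) = (29/59)
flip (29/59) -> (59/29): both odd, 29 mod 4 = 1, 59 mod 4 = 3, so the flip contributes +1; sign now -1
(59/29): 59 mod 29 = 1, so (59/29) = (1/29)
reached (1/29) = 1, so the symbol is -1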